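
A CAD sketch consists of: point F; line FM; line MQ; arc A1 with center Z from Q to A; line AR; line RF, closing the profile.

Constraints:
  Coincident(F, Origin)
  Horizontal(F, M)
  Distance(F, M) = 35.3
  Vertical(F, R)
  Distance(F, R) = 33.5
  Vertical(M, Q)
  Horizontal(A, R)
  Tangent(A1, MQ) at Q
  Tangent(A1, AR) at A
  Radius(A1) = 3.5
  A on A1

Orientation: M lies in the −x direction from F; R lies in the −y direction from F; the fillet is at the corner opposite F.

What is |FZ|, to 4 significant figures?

43.72

FR is vertical with |FR| = 33.5 and R on the −y side, so R = (0.000, -33.50). The virtual corner opposite F is at (-35.30, -33.50). Tangency of A1 to MQ means the radius ZQ is perpendicular to MQ and the tangent condition forces ZA to be normal to AR, with radius 3.5, so the center Z sits 3.5 in from both sides at Z = (-31.80, -30.00). Then |FZ| = |Z − F| = 43.72.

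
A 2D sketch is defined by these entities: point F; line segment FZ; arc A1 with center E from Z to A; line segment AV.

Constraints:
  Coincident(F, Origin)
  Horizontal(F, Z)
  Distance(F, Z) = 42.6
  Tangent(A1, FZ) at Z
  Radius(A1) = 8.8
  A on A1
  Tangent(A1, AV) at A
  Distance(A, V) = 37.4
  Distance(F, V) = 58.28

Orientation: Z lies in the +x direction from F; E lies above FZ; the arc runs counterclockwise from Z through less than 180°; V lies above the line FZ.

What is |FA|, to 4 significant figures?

52.12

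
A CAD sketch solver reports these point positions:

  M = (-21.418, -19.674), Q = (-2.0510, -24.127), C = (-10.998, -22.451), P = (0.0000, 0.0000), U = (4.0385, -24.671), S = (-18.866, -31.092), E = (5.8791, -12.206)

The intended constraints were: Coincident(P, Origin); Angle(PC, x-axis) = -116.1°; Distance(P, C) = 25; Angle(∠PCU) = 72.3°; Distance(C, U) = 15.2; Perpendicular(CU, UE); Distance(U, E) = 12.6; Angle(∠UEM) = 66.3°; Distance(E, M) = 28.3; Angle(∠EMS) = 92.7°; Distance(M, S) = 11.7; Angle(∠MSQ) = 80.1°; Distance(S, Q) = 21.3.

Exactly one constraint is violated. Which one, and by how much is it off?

Distance(S, Q) = 21.3 — off by 3.10.

P = (0.00, 0.00) ✓; PC at -116.1° ✓; |PC| = 25.00 ✓; ∠PCU = 72.30° ✓; |CU| = 15.20 ✓; ∠(CU, UE) = 90.00° ✓; |UE| = 12.60 ✓; ∠UEM = 66.30° ✓; |EM| = 28.30 ✓; ∠EMS = 92.70° ✓; |MS| = 11.70 ✓; ∠MSQ = 80.10° ✓; |SQ| = 18.20 ✗.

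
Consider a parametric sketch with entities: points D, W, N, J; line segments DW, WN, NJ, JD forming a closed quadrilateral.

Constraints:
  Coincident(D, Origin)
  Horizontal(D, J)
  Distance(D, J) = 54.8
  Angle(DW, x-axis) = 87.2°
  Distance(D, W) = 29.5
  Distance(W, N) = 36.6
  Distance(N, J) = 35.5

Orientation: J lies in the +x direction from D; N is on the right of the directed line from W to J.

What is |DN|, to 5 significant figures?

19.536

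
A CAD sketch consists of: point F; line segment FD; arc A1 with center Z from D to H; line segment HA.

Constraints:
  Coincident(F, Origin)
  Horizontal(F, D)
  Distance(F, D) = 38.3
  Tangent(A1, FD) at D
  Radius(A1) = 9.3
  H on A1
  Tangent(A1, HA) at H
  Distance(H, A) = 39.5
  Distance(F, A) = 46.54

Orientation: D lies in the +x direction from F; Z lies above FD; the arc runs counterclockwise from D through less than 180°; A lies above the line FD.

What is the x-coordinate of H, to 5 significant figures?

44.788

Checks: F.y = 0.00, D.y = 0.00 ✓; ∠(ZD, DF) = 90.00° ✓; |ZD| = 9.300 ✓; |ZH| = 9.300 ✓; ∠(ZH, HA) = 90.00° ✓; |HA| = 39.50 ✓; |FA| = 46.54 ✓.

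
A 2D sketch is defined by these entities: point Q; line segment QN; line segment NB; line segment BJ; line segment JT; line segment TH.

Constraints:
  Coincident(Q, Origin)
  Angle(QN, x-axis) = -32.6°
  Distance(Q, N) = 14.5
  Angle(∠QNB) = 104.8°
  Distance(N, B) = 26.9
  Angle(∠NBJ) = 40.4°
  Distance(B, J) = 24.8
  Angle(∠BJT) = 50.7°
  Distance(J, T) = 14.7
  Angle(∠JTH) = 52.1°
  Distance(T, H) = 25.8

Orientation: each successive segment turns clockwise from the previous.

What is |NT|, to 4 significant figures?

7.853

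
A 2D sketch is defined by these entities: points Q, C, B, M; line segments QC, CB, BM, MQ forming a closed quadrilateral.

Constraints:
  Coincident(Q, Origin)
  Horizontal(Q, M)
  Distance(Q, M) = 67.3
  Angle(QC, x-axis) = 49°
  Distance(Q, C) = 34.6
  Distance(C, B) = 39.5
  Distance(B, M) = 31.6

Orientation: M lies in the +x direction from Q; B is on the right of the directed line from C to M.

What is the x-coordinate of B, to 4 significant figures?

37.50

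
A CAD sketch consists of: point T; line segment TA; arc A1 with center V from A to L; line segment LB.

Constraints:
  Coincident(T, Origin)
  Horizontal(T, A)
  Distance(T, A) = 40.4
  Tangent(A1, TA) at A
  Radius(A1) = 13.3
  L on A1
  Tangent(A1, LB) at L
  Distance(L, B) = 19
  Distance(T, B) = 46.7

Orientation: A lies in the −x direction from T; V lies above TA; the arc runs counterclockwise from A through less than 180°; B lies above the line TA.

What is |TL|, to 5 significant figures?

31.745

T is at the origin; T and A share the same y with |TA| = 40.4 and A on the −x side, so A = (-40.400, 0.0000). A1 meets TA tangentially, so VA is at right angles to TA, so V = A + (0, 13.3) = (-40.400, 13.300). Since VL ⟂ LB (tangency), |VB| = √(13.3² + 19.0²) = 23.192 regardless of where L sits on A1. So B lies on both circle(T, 46.7) and circle(V, 23.192); the above-TA intersection is B = (-31.319, 34.641). L is the foot of the tangent from B: L = (-27.388, 16.052).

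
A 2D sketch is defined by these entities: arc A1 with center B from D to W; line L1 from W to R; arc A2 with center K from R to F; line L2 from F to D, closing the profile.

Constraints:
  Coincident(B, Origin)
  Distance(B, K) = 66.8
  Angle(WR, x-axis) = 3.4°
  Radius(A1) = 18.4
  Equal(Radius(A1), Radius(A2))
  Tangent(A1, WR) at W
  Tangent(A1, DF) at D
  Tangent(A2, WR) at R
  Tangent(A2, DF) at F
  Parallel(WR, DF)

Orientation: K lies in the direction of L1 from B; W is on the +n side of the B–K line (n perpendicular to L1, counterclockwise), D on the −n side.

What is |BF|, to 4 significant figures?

69.29

The slot axis is L1's direction at 3.4°, so u = (cos 3.4°, sin 3.4°) = (0.9982, 0.05931) and n = (−sin 3.4°, cos 3.4°) = (-0.05931, 0.9982). B is at the origin and K lies 66.8 along u from B, so K = 66.8·u = (66.68, 3.962). Tangency of A1 to both parallel lines with radius 18.4 puts W and D at B ± 18.4·n: W = (-1.091, 18.37), D = (1.091, -18.37). Equal radii place R and F the same way about K: R = K + 18.4·n = (65.59, 22.33), F = K − 18.4·n = (67.77, -14.41). Then |BF| = |F − B| = 69.29.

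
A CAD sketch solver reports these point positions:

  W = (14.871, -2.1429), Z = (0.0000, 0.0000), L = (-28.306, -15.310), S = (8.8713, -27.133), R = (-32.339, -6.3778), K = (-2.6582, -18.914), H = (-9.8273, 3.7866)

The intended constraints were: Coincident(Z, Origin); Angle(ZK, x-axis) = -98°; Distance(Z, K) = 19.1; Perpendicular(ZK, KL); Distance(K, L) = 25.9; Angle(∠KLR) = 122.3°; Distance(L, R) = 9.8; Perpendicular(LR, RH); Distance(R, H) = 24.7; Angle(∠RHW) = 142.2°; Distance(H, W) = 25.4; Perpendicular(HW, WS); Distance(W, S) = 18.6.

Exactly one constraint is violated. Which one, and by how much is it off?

Distance(W, S) = 18.6 — off by 7.10.

Z = (0.00, 0.00) ✓; ZK at -98.00° ✓; |ZK| = 19.10 ✓; ∠(ZK, KL) = 90.00° ✓; |KL| = 25.90 ✓; ∠KLR = 122.3° ✓; |LR| = 9.800 ✓; ∠(LR, RH) = 90.00° ✓; |RH| = 24.70 ✓; ∠RHW = 142.2° ✓; |HW| = 25.40 ✓; ∠(HW, WS) = 90.00° ✓; |WS| = 25.70 ✗.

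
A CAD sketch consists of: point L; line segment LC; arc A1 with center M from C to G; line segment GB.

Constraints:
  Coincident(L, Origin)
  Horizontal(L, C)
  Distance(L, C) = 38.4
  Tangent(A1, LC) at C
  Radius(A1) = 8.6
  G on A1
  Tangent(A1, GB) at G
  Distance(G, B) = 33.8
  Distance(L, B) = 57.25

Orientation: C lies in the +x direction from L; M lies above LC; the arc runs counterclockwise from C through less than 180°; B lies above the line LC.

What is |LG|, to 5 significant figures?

47.938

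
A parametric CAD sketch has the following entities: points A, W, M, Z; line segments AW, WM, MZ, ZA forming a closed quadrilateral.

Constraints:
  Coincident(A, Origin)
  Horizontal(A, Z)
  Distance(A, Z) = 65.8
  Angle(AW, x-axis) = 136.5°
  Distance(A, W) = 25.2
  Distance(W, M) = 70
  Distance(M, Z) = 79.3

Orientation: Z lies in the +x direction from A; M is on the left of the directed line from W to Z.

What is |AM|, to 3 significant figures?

75.2

Checks: |WM| = 70.00 ✓; |MZ| = 79.30 ✓.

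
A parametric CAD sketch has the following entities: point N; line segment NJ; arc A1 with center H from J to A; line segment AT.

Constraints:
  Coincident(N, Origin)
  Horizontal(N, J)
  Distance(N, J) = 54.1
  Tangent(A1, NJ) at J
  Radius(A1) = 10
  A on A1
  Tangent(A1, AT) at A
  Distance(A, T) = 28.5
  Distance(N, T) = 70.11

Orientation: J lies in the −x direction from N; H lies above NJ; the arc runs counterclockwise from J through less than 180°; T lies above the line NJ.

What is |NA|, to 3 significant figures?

47.3

N is at the origin; N and J share the same y with |NJ| = 54.1 and J on the −x side, so J = (-54.1, 0.00). Since A1 is tangent to NJ there, HJ ⟂ NJ, so H = J + (0, 10) = (-54.1, 10.0). Since HA ⟂ AT (tangency), |HT| = √(10.0² + 28.5²) = 30.2 regardless of where A sits on A1. So T lies on both circle(N, 70.11) and circle(H, 30.2); the above-NJ intersection is T = (-57.6, 40.0). A is the foot of the tangent from T: A = (-45.1, 14.4).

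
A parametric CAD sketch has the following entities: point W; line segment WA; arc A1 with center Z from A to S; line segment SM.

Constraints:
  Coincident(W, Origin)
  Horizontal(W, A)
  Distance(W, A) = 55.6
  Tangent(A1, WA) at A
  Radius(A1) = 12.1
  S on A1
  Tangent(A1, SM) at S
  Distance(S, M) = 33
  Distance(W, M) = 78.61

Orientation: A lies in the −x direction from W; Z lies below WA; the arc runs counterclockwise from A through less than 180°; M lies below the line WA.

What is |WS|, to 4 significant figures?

68.96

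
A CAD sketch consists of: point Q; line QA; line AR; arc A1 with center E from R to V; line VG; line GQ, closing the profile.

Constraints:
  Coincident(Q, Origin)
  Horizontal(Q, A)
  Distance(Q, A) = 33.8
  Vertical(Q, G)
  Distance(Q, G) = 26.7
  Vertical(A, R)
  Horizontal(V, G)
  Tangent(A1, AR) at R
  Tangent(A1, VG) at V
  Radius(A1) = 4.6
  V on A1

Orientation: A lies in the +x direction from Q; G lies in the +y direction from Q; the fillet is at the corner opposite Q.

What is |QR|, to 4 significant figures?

40.38

The virtual corner opposite Q is at (33.80, 26.70). A1 meets AR tangentially, so ER is at right angles to AR and tangency of A1 to VG means the radius EV is perpendicular to VG, with radius 4.6, so the center E sits 4.6 in from both sides at E = (29.20, 22.10). That places the tangent points at R = (33.80, 22.10) on AR and V = (29.20, 26.70) on VG. Then |QR| = |R − Q| = 40.38.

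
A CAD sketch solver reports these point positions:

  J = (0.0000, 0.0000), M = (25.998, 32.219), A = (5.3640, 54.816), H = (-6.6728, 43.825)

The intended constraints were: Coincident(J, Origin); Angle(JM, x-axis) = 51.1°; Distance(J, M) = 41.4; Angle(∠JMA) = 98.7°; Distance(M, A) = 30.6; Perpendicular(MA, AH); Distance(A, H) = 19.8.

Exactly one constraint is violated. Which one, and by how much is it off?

Distance(A, H) = 19.8 — off by 3.50.

J = (0.00, 0.00) ✓; JM at 51.10° ✓; |JM| = 41.40 ✓; ∠JMA = 98.70° ✓; |MA| = 30.60 ✓; ∠(MA, AH) = 90.00° ✓; |AH| = 16.30 ✗.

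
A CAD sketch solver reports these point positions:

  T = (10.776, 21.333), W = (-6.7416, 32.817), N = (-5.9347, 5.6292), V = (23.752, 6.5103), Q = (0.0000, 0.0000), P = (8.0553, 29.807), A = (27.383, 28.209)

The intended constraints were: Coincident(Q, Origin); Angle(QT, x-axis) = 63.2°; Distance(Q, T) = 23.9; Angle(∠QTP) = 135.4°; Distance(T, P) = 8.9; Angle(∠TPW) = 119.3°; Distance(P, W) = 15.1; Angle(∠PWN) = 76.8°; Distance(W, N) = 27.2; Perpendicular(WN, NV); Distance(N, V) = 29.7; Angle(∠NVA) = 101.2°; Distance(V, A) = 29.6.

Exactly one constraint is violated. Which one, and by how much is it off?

Distance(V, A) = 29.6 — off by 7.60.

Q = (0.00, 0.00) ✓; QT at 63.20° ✓; |QT| = 23.90 ✓; ∠QTP = 135.4° ✓; |TP| = 8.900 ✓; ∠TPW = 119.3° ✓; |PW| = 15.10 ✓; ∠PWN = 76.80° ✓; |WN| = 27.20 ✓; ∠(WN, NV) = 90.00° ✓; |NV| = 29.70 ✓; ∠NVA = 101.2° ✓; |VA| = 22.00 ✗.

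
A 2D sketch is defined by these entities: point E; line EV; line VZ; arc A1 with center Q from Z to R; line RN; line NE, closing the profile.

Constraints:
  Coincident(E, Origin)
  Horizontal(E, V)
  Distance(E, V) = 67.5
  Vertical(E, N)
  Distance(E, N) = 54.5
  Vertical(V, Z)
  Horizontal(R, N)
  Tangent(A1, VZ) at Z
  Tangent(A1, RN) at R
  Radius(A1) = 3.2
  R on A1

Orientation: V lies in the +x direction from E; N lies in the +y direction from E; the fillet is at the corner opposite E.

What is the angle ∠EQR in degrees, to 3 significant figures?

129°

E is at the origin; E and V share the same y with |EV| = 67.5 and V on the +x side, so V = (67.5, 0.00). E and N share the same x with |EN| = 54.5 and N on the +y side, so N = (0.00, 54.5). The virtual corner opposite E is at (67.5, 54.5). A1 meets VZ tangentially, so QZ is at right angles to VZ and A1 meets RN tangentially, so QR is at right angles to RN, with radius 3.2, so the center Q sits 3.2 in from both sides at Q = (64.3, 51.3). That places the tangent points at Z = (67.5, 51.3) on VZ and R = (64.3, 54.5) on RN. Then cos ∠EQR = QE·QR / (|QE||QR|), giving 129°.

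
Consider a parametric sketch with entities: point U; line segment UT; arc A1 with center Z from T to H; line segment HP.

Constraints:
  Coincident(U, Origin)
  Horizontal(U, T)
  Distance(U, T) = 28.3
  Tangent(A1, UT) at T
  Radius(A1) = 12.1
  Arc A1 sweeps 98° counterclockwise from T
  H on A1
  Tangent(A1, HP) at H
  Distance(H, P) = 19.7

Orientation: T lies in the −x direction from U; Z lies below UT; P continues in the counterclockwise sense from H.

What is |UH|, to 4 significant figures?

42.58

The tangent condition forces ZT to be normal to UT, so Z = T + (0, -12.1) = (-28.30, -12.10). On A1, T sits at bearing 90° from Z; a 98° counterclockwise sweep puts H at bearing 188°, so H = Z + 12.1·(cos 188°, sin 188°) = (-40.28, -13.78). Then |UH| = |H − U| = 42.58.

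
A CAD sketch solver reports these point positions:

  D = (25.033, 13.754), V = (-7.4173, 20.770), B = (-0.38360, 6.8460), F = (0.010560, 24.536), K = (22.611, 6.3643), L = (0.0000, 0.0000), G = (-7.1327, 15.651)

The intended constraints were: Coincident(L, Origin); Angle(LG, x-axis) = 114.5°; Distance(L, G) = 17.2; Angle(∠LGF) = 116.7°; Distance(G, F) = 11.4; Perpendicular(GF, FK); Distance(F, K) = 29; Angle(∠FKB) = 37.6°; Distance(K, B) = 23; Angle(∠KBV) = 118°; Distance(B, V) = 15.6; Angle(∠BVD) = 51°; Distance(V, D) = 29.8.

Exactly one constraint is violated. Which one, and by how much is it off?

Distance(V, D) = 29.8 — off by 3.40.

L = (0.00, 0.00) ✓; LG at 114.5° ✓; |LG| = 17.20 ✓; ∠LGF = 116.7° ✓; |GF| = 11.40 ✓; ∠(GF, FK) = 90.00° ✓; |FK| = 29.00 ✓; ∠FKB = 37.60° ✓; |KB| = 23.00 ✓; ∠KBV = 118.0° ✓; |BV| = 15.60 ✓; ∠BVD = 51.00° ✓; |VD| = 33.20 ✗.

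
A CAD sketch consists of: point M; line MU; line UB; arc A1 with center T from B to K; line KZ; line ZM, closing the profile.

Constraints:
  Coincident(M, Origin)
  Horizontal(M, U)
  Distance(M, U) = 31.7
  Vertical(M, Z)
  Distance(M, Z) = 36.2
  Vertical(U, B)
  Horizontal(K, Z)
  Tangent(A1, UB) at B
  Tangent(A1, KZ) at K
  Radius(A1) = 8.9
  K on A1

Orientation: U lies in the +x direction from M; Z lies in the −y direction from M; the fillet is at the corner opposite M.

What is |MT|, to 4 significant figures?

35.57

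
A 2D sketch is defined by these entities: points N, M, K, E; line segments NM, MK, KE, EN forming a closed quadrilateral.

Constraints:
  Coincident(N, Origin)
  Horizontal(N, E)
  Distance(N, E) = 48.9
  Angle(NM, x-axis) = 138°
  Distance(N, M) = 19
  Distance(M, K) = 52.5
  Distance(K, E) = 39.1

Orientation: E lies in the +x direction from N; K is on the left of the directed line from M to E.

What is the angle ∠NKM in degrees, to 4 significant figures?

21.22°

N is at the origin; NE is horizontal with |NE| = 48.9 and E in +x, so E = (48.9, 0). NM runs at 138.0° with |NM| = 19.0, so M = (-14.12, 12.71). K is determined by |MK| = 52.5 and |KE| = 39.1 together: it lies at the intersection of circle(M, 52.5) and circle(E, 39.1). With |ME| = 64.29, the foot of the radical line on ME is 41.69 from M and the perpendicular offset is √(52.5² − 41.69²) = 31.91. Taking the left-of-ME solution: K = (33.06, 35.75).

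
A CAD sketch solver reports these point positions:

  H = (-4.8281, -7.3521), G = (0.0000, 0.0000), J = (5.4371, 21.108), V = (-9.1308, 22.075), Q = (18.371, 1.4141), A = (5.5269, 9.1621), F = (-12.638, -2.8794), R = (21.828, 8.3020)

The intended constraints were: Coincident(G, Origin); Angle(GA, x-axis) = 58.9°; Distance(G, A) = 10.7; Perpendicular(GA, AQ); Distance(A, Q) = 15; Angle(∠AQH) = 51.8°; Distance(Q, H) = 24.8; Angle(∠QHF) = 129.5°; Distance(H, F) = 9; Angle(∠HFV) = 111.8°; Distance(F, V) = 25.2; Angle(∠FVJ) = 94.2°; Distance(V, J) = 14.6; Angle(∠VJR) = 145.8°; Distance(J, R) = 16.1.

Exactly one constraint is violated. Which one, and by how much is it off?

Distance(J, R) = 16.1 — off by 4.70.

G = (0.00, 0.00) ✓; GA at 58.90° ✓; |GA| = 10.70 ✓; ∠(GA, AQ) = 90.00° ✓; |AQ| = 15.00 ✓; ∠AQH = 51.80° ✓; |QH| = 24.80 ✓; ∠QHF = 129.5° ✓; |HF| = 9.000 ✓; ∠HFV = 111.8° ✓; |FV| = 25.20 ✓; ∠FVJ = 94.20° ✓; |VJ| = 14.60 ✓; ∠VJR = 145.8° ✓; |JR| = 20.80 ✗.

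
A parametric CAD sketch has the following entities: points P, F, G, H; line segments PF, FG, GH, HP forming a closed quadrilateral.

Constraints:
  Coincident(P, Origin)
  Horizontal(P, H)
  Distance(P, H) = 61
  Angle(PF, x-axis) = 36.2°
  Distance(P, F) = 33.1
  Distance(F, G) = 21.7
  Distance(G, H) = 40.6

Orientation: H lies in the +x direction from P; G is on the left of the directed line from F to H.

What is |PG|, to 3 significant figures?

54.5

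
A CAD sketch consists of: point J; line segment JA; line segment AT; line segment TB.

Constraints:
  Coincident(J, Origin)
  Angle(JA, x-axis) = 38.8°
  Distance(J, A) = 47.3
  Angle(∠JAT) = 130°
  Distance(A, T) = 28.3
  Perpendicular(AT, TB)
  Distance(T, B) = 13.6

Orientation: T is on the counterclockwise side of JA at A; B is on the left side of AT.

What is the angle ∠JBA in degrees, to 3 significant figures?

46.8°

J is at the origin; JA runs at 38.8° with length 47.3, so A = 47.3·(cos 38.8°, sin 38.8°) = (36.9, 29.6). ∠JAT = 130.0°, so AT runs at 38.8° + (180° − 130.0°) = 88.8° from the x-axis; with |AT| = 28.3, T = A + 28.3·(cos 88.8°, sin 88.8°) = (37.5, 57.9). AT is perpendicular to TB; with |TB| = 13.6 on the left of AT, B = T + 13.6·(-1.00, 0.0209) = (23.9, 58.2). Then cos ∠JBA = BJ·BA / (|BJ||BA|), giving 46.8°.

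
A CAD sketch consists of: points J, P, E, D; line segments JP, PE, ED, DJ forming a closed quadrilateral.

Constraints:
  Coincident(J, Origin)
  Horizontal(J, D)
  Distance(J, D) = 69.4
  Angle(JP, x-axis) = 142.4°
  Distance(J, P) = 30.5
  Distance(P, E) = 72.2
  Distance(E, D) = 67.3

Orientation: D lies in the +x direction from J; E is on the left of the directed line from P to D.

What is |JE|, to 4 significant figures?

68.67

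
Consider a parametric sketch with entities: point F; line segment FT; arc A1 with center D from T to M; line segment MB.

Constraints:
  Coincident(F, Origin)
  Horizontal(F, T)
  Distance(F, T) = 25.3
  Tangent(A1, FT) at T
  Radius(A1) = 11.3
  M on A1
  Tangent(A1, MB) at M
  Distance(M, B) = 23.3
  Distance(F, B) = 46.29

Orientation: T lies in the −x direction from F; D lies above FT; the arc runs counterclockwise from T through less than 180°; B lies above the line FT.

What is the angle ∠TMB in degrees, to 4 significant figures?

119.4°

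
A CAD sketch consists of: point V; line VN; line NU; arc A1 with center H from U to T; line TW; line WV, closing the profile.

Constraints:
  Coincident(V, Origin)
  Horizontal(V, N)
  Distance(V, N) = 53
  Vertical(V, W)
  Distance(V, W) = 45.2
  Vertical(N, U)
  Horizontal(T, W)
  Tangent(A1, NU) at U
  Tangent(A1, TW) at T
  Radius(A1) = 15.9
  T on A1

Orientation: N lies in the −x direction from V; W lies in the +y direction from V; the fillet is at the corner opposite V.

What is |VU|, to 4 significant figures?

60.56

V is at the origin; VN is horizontal with |VN| = 53.0 and N on the −x side, so N = (-53.00, 0.000). V and W share the same x with |VW| = 45.2 and W on the +y side, so W = (0.000, 45.20). The virtual corner opposite V is at (-53.00, 45.20). The tangent condition forces HU to be normal to NU and since A1 is tangent to TW there, HT ⟂ TW, with radius 15.9, so the center H sits 15.9 in from both sides at H = (-37.10, 29.30). That places the tangent points at U = (-53.00, 29.30) on NU and T = (-37.10, 45.20) on TW. Then |VU| = |U − V| = 60.56.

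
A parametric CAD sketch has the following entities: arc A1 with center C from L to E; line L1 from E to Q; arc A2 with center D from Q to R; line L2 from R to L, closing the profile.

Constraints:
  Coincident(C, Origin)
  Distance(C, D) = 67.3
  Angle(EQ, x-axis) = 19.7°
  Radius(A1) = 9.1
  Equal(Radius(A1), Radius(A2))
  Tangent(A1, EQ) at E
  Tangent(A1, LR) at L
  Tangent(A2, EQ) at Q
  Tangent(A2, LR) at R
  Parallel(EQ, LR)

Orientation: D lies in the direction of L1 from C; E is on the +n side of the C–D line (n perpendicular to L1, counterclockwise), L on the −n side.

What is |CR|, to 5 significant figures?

67.912

The slot axis is L1's direction at 19.7°, so u = (cos 19.7°, sin 19.7°) = (0.94147, 0.33710) and n = (−sin 19.7°, cos 19.7°) = (-0.33710, 0.94147). C is at the origin and D lies 67.3 along u from C, so D = 67.3·u = (63.361, 22.687). Tangency of A1 to both parallel lines with radius 9.1 puts E and L at C ± 9.1·n: E = (-3.0676, 8.5674), L = (3.0676, -8.5674). Equal radii place Q and R the same way about D: Q = D + 9.1·n = (60.293, 31.254), R = D − 9.1·n = (66.429, 14.119). Then |CR| = |R − C| = 67.912.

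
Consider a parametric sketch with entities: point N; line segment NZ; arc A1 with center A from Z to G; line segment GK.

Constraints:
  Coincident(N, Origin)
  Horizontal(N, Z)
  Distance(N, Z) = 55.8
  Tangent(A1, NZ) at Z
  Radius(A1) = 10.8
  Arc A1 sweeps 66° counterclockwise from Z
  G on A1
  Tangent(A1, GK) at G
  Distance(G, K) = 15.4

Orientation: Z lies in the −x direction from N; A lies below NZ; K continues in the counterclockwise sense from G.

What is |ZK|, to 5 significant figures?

26.066

N is at the origin; N and Z share the same y with |NZ| = 55.8 and Z on the −x side, so Z = (-55.800, 0.0000). Tangency of A1 to NZ means the radius AZ is perpendicular to NZ, so A = Z + (0, -10.8) = (-55.800, -10.800). On A1, Z sits at bearing 90° from A; a 66° counterclockwise sweep puts G at bearing 156°, so G = A + 10.8·(cos 156°, sin 156°) = (-65.666, -6.4072). The tangent condition forces AG to be normal to GK, so GK runs along (−sin 156°, cos 156°); with |GK| = 15.4, K = (-71.930, -20.476). Then |ZK| = |K − Z| = 26.066.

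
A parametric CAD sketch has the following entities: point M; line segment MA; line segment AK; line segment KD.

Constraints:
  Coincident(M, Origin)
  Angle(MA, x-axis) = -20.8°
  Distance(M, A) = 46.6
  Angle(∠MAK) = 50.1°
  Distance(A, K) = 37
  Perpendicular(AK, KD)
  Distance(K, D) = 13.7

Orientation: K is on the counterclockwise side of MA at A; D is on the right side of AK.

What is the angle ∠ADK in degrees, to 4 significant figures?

69.68°

M is at the origin; MA runs at -20.8° with length 46.6, so A = 46.6·(cos -20.8°, sin -20.8°) = (43.56, -16.55). ∠MAK = 50.1°, so AK runs at -20.8° + (180° − 50.1°) = 109.1° from the x-axis; with |AK| = 37.0, K = A + 37.0·(cos 109.1°, sin 109.1°) = (31.46, 18.42). AK ⟂ KD; with |KD| = 13.7 on the right of AK, D = K + 13.7·(0.9449, 0.3272) = (44.40, 22.90). Then cos ∠ADK = DA·DK / (|DA||DK|), giving 69.68°.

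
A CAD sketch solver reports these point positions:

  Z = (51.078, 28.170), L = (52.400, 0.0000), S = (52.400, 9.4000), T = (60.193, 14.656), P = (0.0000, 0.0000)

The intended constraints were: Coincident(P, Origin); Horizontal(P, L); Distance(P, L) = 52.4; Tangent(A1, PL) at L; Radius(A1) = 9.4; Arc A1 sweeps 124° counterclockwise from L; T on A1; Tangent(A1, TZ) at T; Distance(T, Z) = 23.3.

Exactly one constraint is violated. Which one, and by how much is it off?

Distance(T, Z) = 23.3 — off by 7.00.

P = (0.00, 0.00) ✓; P.y = 0.00, L.y = 0.00 ✓; |PL| = 52.40 ✓; ∠(SL, LP) = 90.00° ✓; |SL| = 9.400 ✓; bearing(S→T) − bearing(S→L) = 124.0° ✓; |ST| = 9.400 ✓; ∠(ST, TZ) = 90.00° ✓; |TZ| = 16.30 ✗.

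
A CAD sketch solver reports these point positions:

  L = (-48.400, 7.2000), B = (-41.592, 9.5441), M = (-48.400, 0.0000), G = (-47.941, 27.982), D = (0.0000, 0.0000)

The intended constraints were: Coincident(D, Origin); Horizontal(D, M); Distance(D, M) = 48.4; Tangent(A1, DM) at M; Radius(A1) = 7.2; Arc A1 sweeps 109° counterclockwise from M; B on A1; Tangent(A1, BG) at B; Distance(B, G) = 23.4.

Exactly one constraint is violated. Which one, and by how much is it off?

Distance(B, G) = 23.4 — off by 3.90.

D = (0.00, 0.00) ✓; D.y = 0.00, M.y = 0.00 ✓; |DM| = 48.40 ✓; ∠(LM, MD) = 90.00° ✓; |LM| = 7.200 ✓; bearing(L→B) − bearing(L→M) = 109.0° ✓; |LB| = 7.200 ✓; ∠(LB, BG) = 90.00° ✓; |BG| = 19.50 ✗.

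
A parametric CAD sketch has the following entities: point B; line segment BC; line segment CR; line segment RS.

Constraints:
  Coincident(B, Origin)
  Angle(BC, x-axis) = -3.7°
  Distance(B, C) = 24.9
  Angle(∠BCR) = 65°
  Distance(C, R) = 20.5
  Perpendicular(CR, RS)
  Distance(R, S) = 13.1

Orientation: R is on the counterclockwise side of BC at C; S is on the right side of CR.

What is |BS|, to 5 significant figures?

37.036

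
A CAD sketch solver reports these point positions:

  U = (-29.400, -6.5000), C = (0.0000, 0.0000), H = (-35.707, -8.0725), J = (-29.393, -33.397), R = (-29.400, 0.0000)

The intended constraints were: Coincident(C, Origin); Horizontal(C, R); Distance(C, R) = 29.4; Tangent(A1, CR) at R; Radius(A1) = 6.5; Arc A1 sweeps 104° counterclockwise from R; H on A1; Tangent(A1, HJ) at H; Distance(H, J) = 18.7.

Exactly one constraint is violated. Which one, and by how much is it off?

Distance(H, J) = 18.7 — off by 7.40.

C = (0.00, 0.00) ✓; C.y = 0.00, R.y = 0.00 ✓; |CR| = 29.40 ✓; ∠(UR, RC) = 90.00° ✓; |UR| = 6.500 ✓; bearing(U→H) − bearing(U→R) = 104.0° ✓; |UH| = 6.500 ✓; ∠(UH, HJ) = 90.00° ✓; |HJ| = 26.10 ✗.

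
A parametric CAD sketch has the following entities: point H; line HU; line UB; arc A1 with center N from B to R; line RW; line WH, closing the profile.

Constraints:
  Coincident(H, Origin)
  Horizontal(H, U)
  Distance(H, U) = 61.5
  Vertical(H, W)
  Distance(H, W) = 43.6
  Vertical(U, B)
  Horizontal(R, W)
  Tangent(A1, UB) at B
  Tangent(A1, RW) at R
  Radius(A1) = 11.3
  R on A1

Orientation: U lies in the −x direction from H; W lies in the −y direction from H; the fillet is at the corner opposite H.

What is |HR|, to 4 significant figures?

66.49

The virtual corner opposite H is at (-61.50, -43.60). The tangent condition forces NB to be normal to UB and the tangent condition forces NR to be normal to RW, with radius 11.3, so the center N sits 11.3 in from both sides at N = (-50.20, -32.30). That places the tangent points at B = (-61.50, -32.30) on UB and R = (-50.20, -43.60) on RW. Then |HR| = |R − H| = 66.49.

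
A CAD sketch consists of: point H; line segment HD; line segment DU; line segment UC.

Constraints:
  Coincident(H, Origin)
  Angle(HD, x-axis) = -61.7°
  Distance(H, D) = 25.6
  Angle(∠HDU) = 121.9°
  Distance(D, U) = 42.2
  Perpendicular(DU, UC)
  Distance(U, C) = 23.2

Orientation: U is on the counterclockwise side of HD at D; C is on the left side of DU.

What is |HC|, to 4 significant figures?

55.75

H is at the origin; HD runs at -61.7° with length 25.6, so D = 25.6·(cos -61.7°, sin -61.7°) = (12.14, -22.54). ∠HDU = 121.9°, so DU runs at -61.7° + (180° − 121.9°) = -3.600° from the x-axis; with |DU| = 42.2, U = D + 42.2·(cos -3.600°, sin -3.600°) = (54.25, -25.19). DU is perpendicular to UC; with |UC| = 23.2 on the left of DU, C = U + 23.2·(0.06279, 0.9980) = (55.71, -2.036). Then |HC| = |C − H| = 55.75.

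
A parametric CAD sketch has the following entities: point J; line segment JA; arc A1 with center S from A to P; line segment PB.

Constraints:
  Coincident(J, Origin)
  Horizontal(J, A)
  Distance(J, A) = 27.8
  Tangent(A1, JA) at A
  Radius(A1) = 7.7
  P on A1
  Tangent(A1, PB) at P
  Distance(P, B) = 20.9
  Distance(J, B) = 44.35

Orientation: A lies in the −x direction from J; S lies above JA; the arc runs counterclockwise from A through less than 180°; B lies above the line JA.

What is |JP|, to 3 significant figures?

24.6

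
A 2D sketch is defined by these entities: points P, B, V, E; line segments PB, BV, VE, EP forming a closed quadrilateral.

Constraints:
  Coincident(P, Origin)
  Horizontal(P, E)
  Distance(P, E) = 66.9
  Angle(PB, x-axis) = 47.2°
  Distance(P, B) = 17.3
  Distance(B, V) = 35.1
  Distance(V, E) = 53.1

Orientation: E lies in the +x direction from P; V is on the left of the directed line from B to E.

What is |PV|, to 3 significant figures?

52.3

Checks: |BV| = 35.10 ✓; |VE| = 53.10 ✓.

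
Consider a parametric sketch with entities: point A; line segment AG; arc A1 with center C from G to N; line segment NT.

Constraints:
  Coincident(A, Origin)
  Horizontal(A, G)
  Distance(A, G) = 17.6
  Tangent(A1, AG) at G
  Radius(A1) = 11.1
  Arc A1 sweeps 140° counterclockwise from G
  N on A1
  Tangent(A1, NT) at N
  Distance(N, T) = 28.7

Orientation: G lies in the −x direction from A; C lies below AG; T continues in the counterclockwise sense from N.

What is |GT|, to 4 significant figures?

40.85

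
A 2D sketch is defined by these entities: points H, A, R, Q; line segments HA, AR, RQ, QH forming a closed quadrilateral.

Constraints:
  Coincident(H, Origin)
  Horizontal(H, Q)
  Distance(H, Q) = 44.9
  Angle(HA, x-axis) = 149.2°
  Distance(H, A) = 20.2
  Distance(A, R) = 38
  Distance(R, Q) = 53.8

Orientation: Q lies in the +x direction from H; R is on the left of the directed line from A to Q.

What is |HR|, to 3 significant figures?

39.7

H is at the origin; H and Q share the same y with |HQ| = 44.9 and Q in +x, so Q = (44.9, 0). HA runs at 149.2° with |HA| = 20.2, so A = (-17.4, 10.3). R is determined by |AR| = 38.0 and |RQ| = 53.8 together: it lies at the intersection of circle(A, 38.0) and circle(Q, 53.8). With |AQ| = 63.1, the foot of the radical line on AQ is 20.1 from A and the perpendicular offset is √(38.0² − 20.1²) = 32.3. Taking the left-of-AQ solution: R = (7.73, 38.9).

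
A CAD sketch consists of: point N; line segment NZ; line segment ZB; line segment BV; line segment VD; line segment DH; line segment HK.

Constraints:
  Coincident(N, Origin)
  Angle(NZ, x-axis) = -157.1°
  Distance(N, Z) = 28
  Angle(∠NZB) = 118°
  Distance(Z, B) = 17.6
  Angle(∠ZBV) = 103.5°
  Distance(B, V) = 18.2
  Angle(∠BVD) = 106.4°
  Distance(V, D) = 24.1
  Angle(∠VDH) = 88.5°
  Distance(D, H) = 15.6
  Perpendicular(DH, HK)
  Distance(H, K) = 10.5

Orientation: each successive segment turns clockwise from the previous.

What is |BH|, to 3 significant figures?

28.9

N is at the origin; NZ runs at -157.1° with length 28.0, so Z = (-25.8, -10.9). ∠NZB = 118.0° gives ZB at 141° from the x-axis; with |ZB| = 17.6, B = (-39.5, 0.204). ∠ZBV = 103.5° gives BV at 64.4° from the x-axis; with |BV| = 18.2, V = (-31.6, 16.6). ∠BVD = 106.4° gives VD at -9.20° from the x-axis; with |VD| = 24.1, D = (-7.80, 12.8). ∠VDH = 88.5° gives DH at -101° from the x-axis; with |DH| = 15.6, H = (-10.7, -2.56). Then |BH| = |H − B| = 28.9.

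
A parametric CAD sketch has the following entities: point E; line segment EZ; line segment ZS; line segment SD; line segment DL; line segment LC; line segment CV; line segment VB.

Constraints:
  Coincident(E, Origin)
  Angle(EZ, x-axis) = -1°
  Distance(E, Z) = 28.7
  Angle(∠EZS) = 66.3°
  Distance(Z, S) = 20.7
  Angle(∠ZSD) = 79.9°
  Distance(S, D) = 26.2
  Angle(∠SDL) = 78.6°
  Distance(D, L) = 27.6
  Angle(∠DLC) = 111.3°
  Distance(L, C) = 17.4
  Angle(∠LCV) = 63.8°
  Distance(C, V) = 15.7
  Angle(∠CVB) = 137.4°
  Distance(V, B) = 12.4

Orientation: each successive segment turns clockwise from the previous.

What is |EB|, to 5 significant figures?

9.7801

∠LCV = 63.8° gives CV at -141.10° from the x-axis; with |CV| = 15.7, V = (22.016, -2.4362). ∠CVB = 137.4° gives VB at 176.30° from the x-axis; with |VB| = 12.4, B = (9.6422, -1.6360). Then |EB| = |B − E| = 9.7801.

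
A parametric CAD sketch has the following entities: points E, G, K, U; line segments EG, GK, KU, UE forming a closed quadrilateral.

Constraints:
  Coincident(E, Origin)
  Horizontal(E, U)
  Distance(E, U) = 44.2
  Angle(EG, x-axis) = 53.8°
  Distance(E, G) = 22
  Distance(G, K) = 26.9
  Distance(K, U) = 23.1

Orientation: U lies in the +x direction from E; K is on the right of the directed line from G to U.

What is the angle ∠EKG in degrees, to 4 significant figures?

51.18°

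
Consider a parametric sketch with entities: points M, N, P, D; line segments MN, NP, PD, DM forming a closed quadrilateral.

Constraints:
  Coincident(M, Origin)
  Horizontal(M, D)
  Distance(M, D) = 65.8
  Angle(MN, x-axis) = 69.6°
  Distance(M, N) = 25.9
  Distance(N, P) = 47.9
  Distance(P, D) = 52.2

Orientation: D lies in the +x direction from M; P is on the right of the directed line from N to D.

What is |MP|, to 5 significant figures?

29.390

Checks: |NP| = 47.90 ✓; |PD| = 52.20 ✓.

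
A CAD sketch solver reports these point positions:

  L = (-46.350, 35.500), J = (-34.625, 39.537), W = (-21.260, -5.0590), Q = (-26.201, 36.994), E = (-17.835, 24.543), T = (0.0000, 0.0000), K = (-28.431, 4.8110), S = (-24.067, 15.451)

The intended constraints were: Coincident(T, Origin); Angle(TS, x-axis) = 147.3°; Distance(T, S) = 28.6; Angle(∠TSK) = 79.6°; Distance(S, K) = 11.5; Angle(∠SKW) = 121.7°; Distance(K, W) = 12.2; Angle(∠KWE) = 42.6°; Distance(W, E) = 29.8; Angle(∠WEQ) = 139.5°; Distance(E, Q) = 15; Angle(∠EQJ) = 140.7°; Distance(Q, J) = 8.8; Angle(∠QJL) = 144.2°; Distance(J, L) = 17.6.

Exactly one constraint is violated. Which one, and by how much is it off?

Distance(J, L) = 17.6 — off by 5.20.

T = (0.00, 0.00) ✓; TS at 147.3° ✓; |TS| = 28.60 ✓; ∠TSK = 79.60° ✓; |SK| = 11.50 ✓; ∠SKW = 121.7° ✓; |KW| = 12.20 ✓; ∠KWE = 42.60° ✓; |WE| = 29.80 ✓; ∠WEQ = 139.5° ✓; |EQ| = 15.00 ✓; ∠EQJ = 140.7° ✓; |QJ| = 8.799 ✓; ∠QJL = 144.2° ✓; |JL| = 12.40 ✗.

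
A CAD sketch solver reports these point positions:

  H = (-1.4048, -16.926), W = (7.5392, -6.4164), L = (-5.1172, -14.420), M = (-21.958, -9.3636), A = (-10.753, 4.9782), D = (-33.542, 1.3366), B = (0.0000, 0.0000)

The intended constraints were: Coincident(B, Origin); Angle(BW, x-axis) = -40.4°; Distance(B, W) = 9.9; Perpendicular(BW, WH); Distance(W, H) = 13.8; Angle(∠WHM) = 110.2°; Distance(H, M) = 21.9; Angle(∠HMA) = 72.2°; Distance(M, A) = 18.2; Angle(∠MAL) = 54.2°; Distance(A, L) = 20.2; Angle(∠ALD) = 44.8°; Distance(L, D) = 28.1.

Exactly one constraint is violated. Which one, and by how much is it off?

Distance(L, D) = 28.1 — off by 4.40.

B = (0.00, 0.00) ✓; BW at -40.40° ✓; |BW| = 9.900 ✓; ∠(BW, WH) = 90.00° ✓; |WH| = 13.80 ✓; ∠WHM = 110.2° ✓; |HM| = 21.90 ✓; ∠HMA = 72.20° ✓; |MA| = 18.20 ✓; ∠MAL = 54.20° ✓; |AL| = 20.20 ✓; ∠ALD = 44.80° ✓; |LD| = 32.50 ✗.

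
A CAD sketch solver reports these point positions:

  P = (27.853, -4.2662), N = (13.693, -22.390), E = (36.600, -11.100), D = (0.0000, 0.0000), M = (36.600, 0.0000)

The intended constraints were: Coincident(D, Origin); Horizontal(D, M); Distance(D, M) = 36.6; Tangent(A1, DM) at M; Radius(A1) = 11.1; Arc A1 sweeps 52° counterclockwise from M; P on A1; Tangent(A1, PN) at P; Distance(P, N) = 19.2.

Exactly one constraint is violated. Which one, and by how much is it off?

Distance(P, N) = 19.2 — off by 3.80.

D = (0.00, 0.00) ✓; D.y = 0.00, M.y = 0.00 ✓; |DM| = 36.60 ✓; ∠(EM, MD) = 90.00° ✓; |EM| = 11.10 ✓; bearing(E→P) − bearing(E→M) = 52.00° ✓; |EP| = 11.10 ✓; ∠(EP, PN) = 90.00° ✓; |PN| = 23.00 ✗.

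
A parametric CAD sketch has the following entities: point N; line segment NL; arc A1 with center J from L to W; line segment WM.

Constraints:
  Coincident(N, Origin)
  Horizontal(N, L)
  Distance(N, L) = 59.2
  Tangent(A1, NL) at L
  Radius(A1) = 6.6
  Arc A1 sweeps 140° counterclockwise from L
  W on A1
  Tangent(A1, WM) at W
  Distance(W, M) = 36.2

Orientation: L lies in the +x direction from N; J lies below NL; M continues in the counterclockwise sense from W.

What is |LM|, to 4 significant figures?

42.09

N is at the origin; NL is horizontal with |NL| = 59.2 and L on the +x side, so L = (59.20, 0.000). Since A1 is tangent to NL there, JL ⟂ NL, so J = L + (0, -6.6) = (59.20, -6.600). On A1, L sits at bearing 90° from J; a 140° counterclockwise sweep puts W at bearing 230°, so W = J + 6.6·(cos 230°, sin 230°) = (54.96, -11.66). A1 meets WM tangentially, so JW is at right angles to WM, so WM runs along (−sin 230°, cos 230°); with |WM| = 36.2, M = (82.69, -34.92). Then |LM| = |M − L| = 42.09.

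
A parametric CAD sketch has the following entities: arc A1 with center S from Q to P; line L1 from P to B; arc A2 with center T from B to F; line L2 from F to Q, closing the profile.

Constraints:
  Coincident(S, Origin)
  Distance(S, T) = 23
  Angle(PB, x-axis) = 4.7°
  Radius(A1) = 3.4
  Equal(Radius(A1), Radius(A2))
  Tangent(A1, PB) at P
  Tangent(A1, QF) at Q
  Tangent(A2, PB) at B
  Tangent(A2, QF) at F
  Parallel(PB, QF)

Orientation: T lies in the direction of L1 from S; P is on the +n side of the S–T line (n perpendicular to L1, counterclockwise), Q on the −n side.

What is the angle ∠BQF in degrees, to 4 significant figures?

16.47°

The slot axis is L1's direction at 4.7°, so u = (cos 4.7°, sin 4.7°) = (0.9966, 0.08194) and n = (−sin 4.7°, cos 4.7°) = (-0.08194, 0.9966). S is at the origin and T lies 23.0 along u from S, so T = 23.0·u = (22.92, 1.885). Tangency of A1 to both parallel lines with radius 3.4 puts P and Q at S ± 3.4·n: P = (-0.2786, 3.389), Q = (0.2786, -3.389). Equal radii place B and F the same way about T: B = T + 3.4·n = (22.64, 5.273), F = T − 3.4·n = (23.20, -1.504). Then cos ∠BQF = QB·QF / (|QB||QF|), giving 16.47°.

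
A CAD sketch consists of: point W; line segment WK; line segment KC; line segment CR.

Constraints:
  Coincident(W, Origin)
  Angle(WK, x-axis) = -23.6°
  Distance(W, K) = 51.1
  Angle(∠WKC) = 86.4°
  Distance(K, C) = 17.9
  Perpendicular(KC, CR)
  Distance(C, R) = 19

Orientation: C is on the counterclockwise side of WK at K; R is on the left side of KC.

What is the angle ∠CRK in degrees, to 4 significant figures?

43.29°

W is at the origin; WK runs at -23.6° with length 51.1, so K = 51.1·(cos -23.6°, sin -23.6°) = (46.83, -20.46). ∠WKC = 86.4°, so KC runs at -23.6° + (180° − 86.4°) = 70.00° from the x-axis; with |KC| = 17.9, C = K + 17.9·(cos 70.00°, sin 70.00°) = (52.95, -3.637). KC ⟂ CR; with |CR| = 19.0 on the left of KC, R = C + 19.0·(-0.9397, 0.3420) = (35.09, 2.861). Then cos ∠CRK = RC·RK / (|RC||RK|), giving 43.29°.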